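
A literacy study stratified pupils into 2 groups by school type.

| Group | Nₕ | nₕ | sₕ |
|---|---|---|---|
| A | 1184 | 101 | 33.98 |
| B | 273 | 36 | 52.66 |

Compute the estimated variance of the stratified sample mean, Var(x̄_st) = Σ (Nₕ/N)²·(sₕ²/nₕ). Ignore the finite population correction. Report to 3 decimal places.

N = 1457; Wₕ = Nₕ/N.
group A: (1184/1457)²·33.98²/101 = 7.549352
group B: (273/1457)²·52.66²/36 = 2.704366
Sum = 10.253718 → 10.254.

10.254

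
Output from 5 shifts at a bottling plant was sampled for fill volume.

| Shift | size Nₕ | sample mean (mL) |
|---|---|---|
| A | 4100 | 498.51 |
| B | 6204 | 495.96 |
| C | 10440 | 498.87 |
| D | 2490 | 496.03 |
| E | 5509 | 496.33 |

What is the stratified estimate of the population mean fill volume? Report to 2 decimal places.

N = 4100 + 6204 + 10440 + 2490 + 5509 = 28743.
Weight each subgroup mean by Nₕ/N and sum.
Σ Nₕx̄ₕ = 4100·498.51 + 6204·495.96 + 10440·498.87 + 2490·496.03 + 5509·496.33 = 2043891 + 3076935.84 + 5208202.8 + 1235114.7 + 2734281.97 = 14298426.31.
Divide by N: 14298426.31 / 28743 = 497.4577... → 497.46.

497.46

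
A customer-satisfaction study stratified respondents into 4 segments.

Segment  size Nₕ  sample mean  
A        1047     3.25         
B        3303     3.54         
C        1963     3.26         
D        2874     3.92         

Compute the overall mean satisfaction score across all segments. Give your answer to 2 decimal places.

N = 9187; weights Wₕ = Nₕ/N = (0.1140, 0.3595, 0.2137, 0.3128).
x̄_st = Σ Wₕ·x̄ₕ = 0.1140·3.25 + 0.3595·3.54 + 0.2137·3.26 + 0.3128·3.92 ≈ 3.5660...
→ 3.57.

3.57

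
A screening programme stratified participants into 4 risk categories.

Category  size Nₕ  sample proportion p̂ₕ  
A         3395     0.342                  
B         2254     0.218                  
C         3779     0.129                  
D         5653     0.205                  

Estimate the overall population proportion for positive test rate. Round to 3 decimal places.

0.219

N = 3395 + 2254 + 3779 + 5653 = 15081.
Overall proportion = Σ (Nₕ/N)·p̂ₕ.
Σ Nₕp̂ₕ = 1161.09 + 491.372 + 487.491 + 1158.865 = 3298.818.
3298.818 / 15081 = 0.21874... → 0.219.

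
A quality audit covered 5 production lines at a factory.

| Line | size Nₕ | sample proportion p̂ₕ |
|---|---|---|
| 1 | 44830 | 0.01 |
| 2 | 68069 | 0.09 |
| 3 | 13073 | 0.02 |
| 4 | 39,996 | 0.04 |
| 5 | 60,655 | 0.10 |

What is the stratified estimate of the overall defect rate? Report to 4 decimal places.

N = 44830 + 68069 + 13073 + 39996 + 60655 = 226623.
Overall proportion = Σ (Nₕ/N)·p̂ₕ.
Σ Nₕp̂ₕ = 448.3 + 6126.21 + 261.46 + 1599.84 + 6065.5 = 14501.31.
14501.31 / 226623 = 0.063989... → 0.0640.

0.0640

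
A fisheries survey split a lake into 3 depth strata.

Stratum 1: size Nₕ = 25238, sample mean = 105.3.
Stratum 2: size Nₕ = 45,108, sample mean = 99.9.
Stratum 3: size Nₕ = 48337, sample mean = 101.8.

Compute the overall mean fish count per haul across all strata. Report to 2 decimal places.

101.82

N = 118683; weights Wₕ = Nₕ/N = (0.2127, 0.3801, 0.4073).
x̄_st = Σ Wₕ·x̄ₕ = 0.2127·105.3 + 0.3801·99.9 + 0.4073·101.8 ≈ 101.8221...
→ 101.82.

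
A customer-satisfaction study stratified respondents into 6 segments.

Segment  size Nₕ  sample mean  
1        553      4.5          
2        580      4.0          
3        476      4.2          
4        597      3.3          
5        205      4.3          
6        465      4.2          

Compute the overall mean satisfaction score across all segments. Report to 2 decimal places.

4.04

N = 553 + 580 + 476 + 597 + 205 + 465 = 2876.
The stratified mean weights each stratum mean by its population share Nₕ/N.
Σ Nₕx̄ₕ = 553·4.5 + 580·4.0 + 476·4.2 + 597·3.3 + 205·4.3 + 465·4.2 = 2488.5 + 2320 + 1999.2 + 1970.1 + 881.5 + 1953 = 11612.3.
Divide by N: 11612.3 / 2876 = 4.0377... → 4.04.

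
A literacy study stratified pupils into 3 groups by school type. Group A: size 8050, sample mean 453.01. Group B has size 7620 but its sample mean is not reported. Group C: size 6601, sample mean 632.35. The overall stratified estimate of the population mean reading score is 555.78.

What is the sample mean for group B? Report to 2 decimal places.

N = 8050 + 7620 + 6601 = 22271.
Overall total = μ·N = 555.78·22271 = 12377776.38.
Subtract the known strata: 8050·453.01 + 6601·632.35 = 7820872.85.
Remaining total for group B: 12377776.38 − 7820872.85 = 4556903.53.
Divide by its size: 4556903.53 / 7620 = 598.0188... → 598.02.

598.02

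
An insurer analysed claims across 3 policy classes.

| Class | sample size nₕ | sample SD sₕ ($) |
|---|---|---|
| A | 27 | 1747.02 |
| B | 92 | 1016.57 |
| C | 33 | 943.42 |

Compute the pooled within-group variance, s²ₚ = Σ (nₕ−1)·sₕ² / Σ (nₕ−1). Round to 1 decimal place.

Degrees of freedom: 26 + 91 + 32 = 149.
Σ(nₕ−1)sₕ² = 26·3052078.8804 + 91·1033414.5649 + 32·890041.2964 = 201876097.7811.
s²ₚ = 201876097.7811 / 149 = 1354873.139... → 1354873.1.

1354873.1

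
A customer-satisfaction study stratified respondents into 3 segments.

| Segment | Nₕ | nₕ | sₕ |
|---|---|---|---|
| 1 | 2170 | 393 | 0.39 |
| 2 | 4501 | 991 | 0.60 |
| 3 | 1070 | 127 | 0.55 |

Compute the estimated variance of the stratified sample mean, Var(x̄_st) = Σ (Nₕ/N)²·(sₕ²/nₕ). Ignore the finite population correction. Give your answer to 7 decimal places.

N = 7741. Term for each stratum: Wₕ²sₕ²/nₕ.
Var(x̄_st) = 0.0000304132 + 0.0001228154 + 0.0000455088 = 0.0001987373 → 0.0001987.

0.0001987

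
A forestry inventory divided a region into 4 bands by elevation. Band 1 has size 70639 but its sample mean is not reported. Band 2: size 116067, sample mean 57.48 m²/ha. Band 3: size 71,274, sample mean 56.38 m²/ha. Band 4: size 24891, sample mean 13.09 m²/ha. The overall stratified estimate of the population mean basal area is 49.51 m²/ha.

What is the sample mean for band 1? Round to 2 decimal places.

Σ Nₕx̄ₕ = N·μ, so 70639·x̄_1 = 282871·49.51 − (116067·57.48 + 71274·56.38 + 24891·13.09).
= 14004943.21 − 11015782.47 = 2989160.74.
x̄_1 = 2989160.74 / 70639 = 42.3160... → 42.32.

42.32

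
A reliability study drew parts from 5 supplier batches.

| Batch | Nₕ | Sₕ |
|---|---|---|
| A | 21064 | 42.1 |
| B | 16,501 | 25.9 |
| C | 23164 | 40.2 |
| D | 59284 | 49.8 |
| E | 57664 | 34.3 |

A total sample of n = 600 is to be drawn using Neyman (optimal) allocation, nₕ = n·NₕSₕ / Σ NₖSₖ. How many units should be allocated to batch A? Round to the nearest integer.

Σ NₕSₕ = 21064·42.1 + 16501·25.9 + 23164·40.2 + 59284·49.8 + 57664·34.3 = 7175581.5.
Share for A: 886794.4/7175581.5 = 0.12359.
n_A = 600 × 0.12359 = 74.151... → 74.

74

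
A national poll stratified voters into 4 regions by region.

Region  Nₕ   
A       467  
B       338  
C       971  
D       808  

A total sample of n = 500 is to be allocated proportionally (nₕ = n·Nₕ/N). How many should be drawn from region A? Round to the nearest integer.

90

Share of region A = 467/2584 = 0.18073.
Allocate 500 × 0.18073 = 90.364... → 90.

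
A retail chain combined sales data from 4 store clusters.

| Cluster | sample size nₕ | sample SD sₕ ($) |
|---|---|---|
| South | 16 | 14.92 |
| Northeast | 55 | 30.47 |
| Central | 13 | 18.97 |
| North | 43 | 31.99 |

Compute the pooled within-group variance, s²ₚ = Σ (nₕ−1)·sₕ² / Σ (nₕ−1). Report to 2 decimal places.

Degrees of freedom: 15 + 54 + 12 + 42 = 123.
Σ(nₕ−1)sₕ² = 15·222.6064 + 54·928.4209 + 12·359.8609 + 42·1023.3601 = 100773.2796.
s²ₚ = 100773.2796 / 123 = 819.2950... → 819.29.

819.29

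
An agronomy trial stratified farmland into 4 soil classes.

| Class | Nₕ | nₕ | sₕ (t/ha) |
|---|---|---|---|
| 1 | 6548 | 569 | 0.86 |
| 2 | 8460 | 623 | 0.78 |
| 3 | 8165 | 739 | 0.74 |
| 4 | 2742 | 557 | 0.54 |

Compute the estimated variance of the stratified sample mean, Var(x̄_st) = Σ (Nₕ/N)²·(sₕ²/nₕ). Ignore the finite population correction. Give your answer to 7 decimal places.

N = 25915. Term for each stratum: Wₕ²sₕ²/nₕ.
Var(x̄_st) = 0.0000829850 + 0.0001040733 + 0.0000735578 + 0.0000058609 = 0.0002664771 → 0.0002665.

0.0002665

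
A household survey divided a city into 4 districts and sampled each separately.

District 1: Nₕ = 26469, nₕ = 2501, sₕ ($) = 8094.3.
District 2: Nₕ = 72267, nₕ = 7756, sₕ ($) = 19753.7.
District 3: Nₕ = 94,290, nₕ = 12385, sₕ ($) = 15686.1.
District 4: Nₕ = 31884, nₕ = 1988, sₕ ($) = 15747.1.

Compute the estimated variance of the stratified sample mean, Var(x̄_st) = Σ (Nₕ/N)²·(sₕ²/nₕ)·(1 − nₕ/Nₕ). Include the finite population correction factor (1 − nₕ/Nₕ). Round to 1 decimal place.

10348.9

N = 224910; Wₕ = Nₕ/N.
district 1: (26469/224910)²·8094.3²/2501·(1 − 2501/26469) = 328.5464
district 2: (72267/224910)²·19753.7²/7756·(1 − 7756/72267) = 4636.7681
district 3: (94290/224910)²·15686.1²/12385·(1 − 12385/94290) = 3033.1401
district 4: (31884/224910)²·15747.1²/1988·(1 − 1988/31884) = 2350.4615
Sum = 10348.9161 → 10348.9.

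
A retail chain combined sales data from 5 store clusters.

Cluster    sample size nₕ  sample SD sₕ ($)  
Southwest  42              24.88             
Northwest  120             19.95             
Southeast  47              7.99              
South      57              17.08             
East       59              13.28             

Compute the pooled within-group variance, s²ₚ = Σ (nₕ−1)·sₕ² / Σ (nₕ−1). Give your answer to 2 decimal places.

319.51

Degrees of freedom: 41 + 119 + 46 + 56 + 58 = 320.
Σ(nₕ−1)sₕ² = 41·619.0144 + 119·398.0025 + 46·63.8401 + 56·291.7264 + 58·176.3584 = 102243.9981.
s²ₚ = 102243.9981 / 320 = 319.5125... → 319.51.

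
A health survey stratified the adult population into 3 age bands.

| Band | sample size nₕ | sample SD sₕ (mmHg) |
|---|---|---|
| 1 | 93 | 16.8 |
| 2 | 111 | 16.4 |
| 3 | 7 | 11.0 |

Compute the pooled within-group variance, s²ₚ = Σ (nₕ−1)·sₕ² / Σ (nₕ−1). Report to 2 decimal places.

1: (93−1)·16.8² = 92·282.24 = 25966.08
2: (111−1)·16.4² = 110·268.96 = 29585.6
3: (7−1)·11.0² = 6·121 = 726
Numerator = 56277.68; denominator = Σ(nₕ−1) = 208.
s²ₚ = 56277.68/208 = 270.5658... → 270.57.

270.57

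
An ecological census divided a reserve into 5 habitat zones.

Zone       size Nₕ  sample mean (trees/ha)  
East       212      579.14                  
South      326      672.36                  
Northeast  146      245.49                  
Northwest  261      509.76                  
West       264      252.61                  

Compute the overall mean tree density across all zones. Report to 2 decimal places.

N = 212 + 326 + 146 + 261 + 264 = 1209.
Overall mean = Σ (Nₕ/N)·x̄ₕ — weight by population share, not a simple average.
Σ Nₕx̄ₕ = 212·579.14 + 326·672.36 + 146·245.49 + 261·509.76 + 264·252.61 = 122777.68 + 219189.36 + 35841.54 + 133047.36 + 66689.04 = 577544.98.
Divide by N: 577544.98 / 1209 = 477.7047... → 477.70.

477.70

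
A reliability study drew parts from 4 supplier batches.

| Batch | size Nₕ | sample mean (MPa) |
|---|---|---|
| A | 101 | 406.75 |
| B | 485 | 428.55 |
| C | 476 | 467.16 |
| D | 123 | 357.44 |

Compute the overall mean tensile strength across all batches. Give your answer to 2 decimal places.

x̄_st = (Σ Nₕx̄ₕ) / (Σ Nₕ) = (101·406.75 + 485·428.55 + 476·467.16 + 123·357.44) / 1185
= 515261.78 / 1185 = 434.8201... → 434.82.

434.82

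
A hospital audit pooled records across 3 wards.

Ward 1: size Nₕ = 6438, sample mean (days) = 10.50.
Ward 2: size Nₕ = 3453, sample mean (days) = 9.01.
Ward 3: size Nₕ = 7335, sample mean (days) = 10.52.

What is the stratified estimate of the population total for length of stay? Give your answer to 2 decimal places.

Population total = Σ Nₕ·x̄ₕ (each stratum's size times its mean).
6438·10.50 + 3453·9.01 + 7335·10.52 = 67599 + 31111.53 + 77164.2 = 175874.73.

175874.73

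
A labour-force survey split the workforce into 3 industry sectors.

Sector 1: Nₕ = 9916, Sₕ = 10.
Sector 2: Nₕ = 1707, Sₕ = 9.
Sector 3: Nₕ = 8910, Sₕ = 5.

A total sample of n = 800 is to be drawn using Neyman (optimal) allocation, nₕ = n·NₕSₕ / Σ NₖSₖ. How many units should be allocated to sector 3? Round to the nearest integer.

Σ NₕSₕ = 9916·10 + 1707·9 + 8910·5 = 159073.
Share for 3: 44550/159073 = 0.28006.
n_3 = 800 × 0.28006 = 224.048... → 224.

224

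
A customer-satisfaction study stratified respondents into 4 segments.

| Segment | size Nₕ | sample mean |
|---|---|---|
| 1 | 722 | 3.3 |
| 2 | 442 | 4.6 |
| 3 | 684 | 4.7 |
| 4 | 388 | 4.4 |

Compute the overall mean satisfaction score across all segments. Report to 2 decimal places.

4.18

N = 722 + 442 + 684 + 388 = 2236.
Overall mean = Σ (Nₕ/N)·x̄ₕ — weight by population share, not a simple average.
Σ Nₕx̄ₕ = 722·3.3 + 442·4.6 + 684·4.7 + 388·4.4 = 2382.6 + 2033.2 + 3214.8 + 1707.2 = 9337.8.
Divide by N: 9337.8 / 2236 = 4.1761... → 4.18.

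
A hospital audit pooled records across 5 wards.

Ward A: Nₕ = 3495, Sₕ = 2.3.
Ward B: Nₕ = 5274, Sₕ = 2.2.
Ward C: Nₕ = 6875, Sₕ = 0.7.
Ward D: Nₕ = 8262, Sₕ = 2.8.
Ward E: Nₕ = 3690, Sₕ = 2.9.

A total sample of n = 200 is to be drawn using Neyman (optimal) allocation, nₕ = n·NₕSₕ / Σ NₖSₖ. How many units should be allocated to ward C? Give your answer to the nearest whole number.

17

Σ NₕSₕ = 3495·2.3 + 5274·2.2 + 6875·0.7 + 8262·2.8 + 3690·2.9 = 58288.4.
Share for C: 4812.5/58288.4 = 0.08256.
n_C = 200 × 0.08256 = 16.513... → 17.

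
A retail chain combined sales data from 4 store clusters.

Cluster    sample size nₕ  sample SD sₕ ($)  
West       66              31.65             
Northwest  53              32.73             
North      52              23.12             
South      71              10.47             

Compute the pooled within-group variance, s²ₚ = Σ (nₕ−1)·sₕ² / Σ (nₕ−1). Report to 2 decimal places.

West: (66−1)·31.65² = 65·1001.7225 = 65111.9625
Northwest: (53−1)·32.73² = 52·1071.2529 = 55705.1508
North: (52−1)·23.12² = 51·534.5344 = 27261.2544
South: (71−1)·10.47² = 70·109.6209 = 7673.463
Numerator = 155751.8307; denominator = Σ(nₕ−1) = 238.
s²ₚ = 155751.8307/238 = 654.4195... → 654.42.

654.42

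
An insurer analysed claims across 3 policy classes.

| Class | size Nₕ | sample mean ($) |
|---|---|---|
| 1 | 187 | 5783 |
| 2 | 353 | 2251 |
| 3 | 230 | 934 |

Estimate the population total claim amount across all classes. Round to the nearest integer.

1: 187·5783 = 1081421
2: 353·2251 = 794603
3: 230·934 = 214820
τ̂ = Σ Nₕx̄ₕ = 2090844.

2090844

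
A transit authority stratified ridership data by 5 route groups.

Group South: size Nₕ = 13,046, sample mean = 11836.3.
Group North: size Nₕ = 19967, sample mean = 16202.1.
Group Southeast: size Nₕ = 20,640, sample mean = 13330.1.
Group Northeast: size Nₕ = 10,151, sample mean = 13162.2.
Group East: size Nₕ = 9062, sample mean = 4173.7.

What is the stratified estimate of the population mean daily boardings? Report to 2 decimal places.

12687.52

N = 13046 + 19967 + 20640 + 10151 + 9062 = 72866.
Weight each subgroup mean by Nₕ/N and sum.
Σ Nₕx̄ₕ = 13046·11836.3 + 19967·16202.1 + 20640·13330.1 + 10151·13162.2 + 9062·4173.7 = 154416369.8 + 323507330.7 + 275133264 + 133609492.2 + 37822069.4 = 924488526.1.
Divide by N: 924488526.1 / 72866 = 12687.5158... → 12687.52.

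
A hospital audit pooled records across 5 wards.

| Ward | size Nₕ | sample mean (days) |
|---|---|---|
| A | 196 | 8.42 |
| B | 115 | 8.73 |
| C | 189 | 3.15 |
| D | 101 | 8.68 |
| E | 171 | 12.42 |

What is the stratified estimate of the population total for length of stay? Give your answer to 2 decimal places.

6250.12

A: 196·8.42 = 1650.32
B: 115·8.73 = 1003.95
C: 189·3.15 = 595.35
D: 101·8.68 = 876.68
E: 171·12.42 = 2123.82
τ̂ = Σ Nₕx̄ₕ = 6250.12.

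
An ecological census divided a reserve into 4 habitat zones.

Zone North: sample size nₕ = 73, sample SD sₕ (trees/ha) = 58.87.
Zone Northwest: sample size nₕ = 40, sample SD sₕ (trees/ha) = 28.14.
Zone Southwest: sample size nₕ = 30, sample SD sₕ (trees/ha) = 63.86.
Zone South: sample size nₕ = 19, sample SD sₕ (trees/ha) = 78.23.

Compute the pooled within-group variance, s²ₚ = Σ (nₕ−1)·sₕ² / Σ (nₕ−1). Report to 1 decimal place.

North: (73−1)·58.87² = 72·3465.6769 = 249528.7368
Northwest: (40−1)·28.14² = 39·791.8596 = 30882.5244
Southwest: (30−1)·63.86² = 29·4078.0996 = 118264.8884
South: (19−1)·78.23² = 18·6119.9329 = 110158.7922
Numerator = 508834.9418; denominator = Σ(nₕ−1) = 158.
s²ₚ = 508834.9418/158 = 3220.474... → 3220.5.

3220.5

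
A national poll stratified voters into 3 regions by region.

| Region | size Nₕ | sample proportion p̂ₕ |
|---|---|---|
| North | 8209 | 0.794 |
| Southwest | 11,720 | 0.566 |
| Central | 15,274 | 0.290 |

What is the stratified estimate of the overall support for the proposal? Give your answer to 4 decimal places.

0.4994

N = 8209 + 11720 + 15274 = 35203.
Overall proportion = Σ (Nₕ/N)·p̂ₕ.
Σ Nₕp̂ₕ = 6517.946 + 6633.52 + 4429.46 = 17580.926.
17580.926 / 35203 = 0.499416... → 0.4994.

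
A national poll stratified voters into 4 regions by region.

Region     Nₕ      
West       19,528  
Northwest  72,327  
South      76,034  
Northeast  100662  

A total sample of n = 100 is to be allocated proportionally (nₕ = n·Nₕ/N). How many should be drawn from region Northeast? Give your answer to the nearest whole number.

37

Share of region Northeast = 100662/268551 = 0.37483.
Allocate 100 × 0.37483 = 37.483... → 37.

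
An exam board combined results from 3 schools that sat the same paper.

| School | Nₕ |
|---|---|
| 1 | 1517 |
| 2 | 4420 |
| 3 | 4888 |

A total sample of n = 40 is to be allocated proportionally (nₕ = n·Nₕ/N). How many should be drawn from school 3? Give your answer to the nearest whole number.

Share of school 3 = 4888/10825 = 0.45155.
Allocate 40 × 0.45155 = 18.062... → 18.

18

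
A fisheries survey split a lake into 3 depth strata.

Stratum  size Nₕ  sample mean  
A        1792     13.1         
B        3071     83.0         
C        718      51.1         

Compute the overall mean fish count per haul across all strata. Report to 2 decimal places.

56.45

x̄_st = (Σ Nₕx̄ₕ) / (Σ Nₕ) = (1792·13.1 + 3071·83.0 + 718·51.1) / 5581
= 315058 / 5581 = 56.4519... → 56.45.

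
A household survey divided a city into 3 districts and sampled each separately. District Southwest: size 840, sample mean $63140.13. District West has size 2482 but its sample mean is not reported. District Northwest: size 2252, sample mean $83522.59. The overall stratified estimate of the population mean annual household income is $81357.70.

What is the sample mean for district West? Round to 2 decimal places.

N = 840 + 2482 + 2252 = 5574.
Overall total = μ·N = 81357.70·5574 = 453487819.8.
Subtract the known strata: 840·63140.13 + 2252·83522.59 = 241130581.88.
Remaining total for district West: 453487819.8 − 241130581.88 = 212357237.92.
Divide by its size: 212357237.92 / 2482 = 85558.9194... → 85558.92.

85558.92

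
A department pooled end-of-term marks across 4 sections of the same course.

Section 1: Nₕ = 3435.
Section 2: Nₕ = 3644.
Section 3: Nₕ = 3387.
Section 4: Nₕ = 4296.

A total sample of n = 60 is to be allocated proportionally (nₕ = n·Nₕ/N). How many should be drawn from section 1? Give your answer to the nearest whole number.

14

N = 3435 + 3644 + 3387 + 4296 = 14762.
n_1 = 60·3435/14762 = 13.962... → 14.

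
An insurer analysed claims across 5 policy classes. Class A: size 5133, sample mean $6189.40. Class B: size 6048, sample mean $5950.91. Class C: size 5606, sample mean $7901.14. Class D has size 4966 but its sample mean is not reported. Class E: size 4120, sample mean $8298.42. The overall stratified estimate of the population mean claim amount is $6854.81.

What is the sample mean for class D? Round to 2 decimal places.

Σ Nₕx̄ₕ = N·μ, so 4966·x̄_D = 25873·6854.81 − (5133·6189.40 + 6048·5950.91 + 5606·7901.14 + 4120·8298.42).
= 177354499.13 − 146244575.12 = 31109924.01.
x̄_D = 31109924.01 / 4966 = 6264.5840... → 6264.58.

6264.58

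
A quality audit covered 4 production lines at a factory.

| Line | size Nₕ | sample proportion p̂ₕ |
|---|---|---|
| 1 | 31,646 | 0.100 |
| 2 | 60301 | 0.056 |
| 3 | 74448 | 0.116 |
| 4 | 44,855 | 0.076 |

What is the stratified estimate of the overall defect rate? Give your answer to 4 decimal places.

Wₕ = Nₕ/N with N = 211250: 0.1498, 0.2854, 0.3524, 0.2123.
p̂_st = 0.1498·0.100 + 0.2854·0.056 + 0.3524·0.116 + 0.2123·0.076 ≈ 0.087983... → 0.0880.

0.0880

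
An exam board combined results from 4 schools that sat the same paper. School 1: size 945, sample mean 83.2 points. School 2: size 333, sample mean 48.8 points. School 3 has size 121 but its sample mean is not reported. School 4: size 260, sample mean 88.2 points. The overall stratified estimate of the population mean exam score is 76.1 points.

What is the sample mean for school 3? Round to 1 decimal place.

69.8

N = 945 + 333 + 121 + 260 = 1659.
Overall total = μ·N = 76.1·1659 = 126249.9.
Subtract the known strata: 945·83.2 + 333·48.8 + 260·88.2 = 117806.4.
Remaining total for school 3: 126249.9 − 117806.4 = 8443.5.
Divide by its size: 8443.5 / 121 = 69.781... → 69.8.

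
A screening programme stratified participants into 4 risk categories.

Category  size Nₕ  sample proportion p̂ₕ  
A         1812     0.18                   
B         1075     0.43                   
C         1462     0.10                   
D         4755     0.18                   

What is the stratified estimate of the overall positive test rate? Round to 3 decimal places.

Wₕ = Nₕ/N with N = 9104: 0.1990, 0.1181, 0.1606, 0.5223.
p̂_st = 0.1990·0.18 + 0.1181·0.43 + 0.1606·0.10 + 0.5223·0.18 ≈ 0.19667... → 0.197.

0.197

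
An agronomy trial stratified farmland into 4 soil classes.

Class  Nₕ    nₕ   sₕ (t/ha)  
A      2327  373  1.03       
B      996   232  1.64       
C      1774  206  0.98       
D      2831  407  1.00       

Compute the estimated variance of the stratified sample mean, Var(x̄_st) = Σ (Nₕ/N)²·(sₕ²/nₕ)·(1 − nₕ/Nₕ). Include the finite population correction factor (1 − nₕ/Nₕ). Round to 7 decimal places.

0.0008207

N = 7928. Term for each stratum: Wₕ²sₕ²/nₕ·(1−nₕ/Nₕ).
Var(x̄_st) = 0.0002057592 + 0.0001403541 + 0.0002063276 + 0.0002682568 = 0.0008206977 → 0.0008207.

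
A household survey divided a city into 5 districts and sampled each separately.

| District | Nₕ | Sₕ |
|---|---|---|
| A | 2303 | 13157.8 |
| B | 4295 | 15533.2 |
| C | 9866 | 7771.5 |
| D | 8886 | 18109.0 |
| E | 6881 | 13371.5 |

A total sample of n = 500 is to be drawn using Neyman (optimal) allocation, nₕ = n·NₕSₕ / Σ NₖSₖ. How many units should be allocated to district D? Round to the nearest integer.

189

Σ NₕSₕ = 2303·13157.8 + 4295·15533.2 + 9866·7771.5 + 8886·18109.0 + 6881·13371.5 = 426616991.9.
Share for D: 160916574/426616991.9 = 0.37719.
n_D = 500 × 0.37719 = 188.596... → 189.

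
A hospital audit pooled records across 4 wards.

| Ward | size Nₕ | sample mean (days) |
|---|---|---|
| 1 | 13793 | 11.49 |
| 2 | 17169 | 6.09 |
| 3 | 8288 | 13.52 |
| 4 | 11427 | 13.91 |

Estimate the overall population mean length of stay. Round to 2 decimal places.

10.54

N = 50677; weights Wₕ = Nₕ/N = (0.2722, 0.3388, 0.1635, 0.2255).
x̄_st = Σ Wₕ·x̄ₕ = 0.2722·11.49 + 0.3388·6.09 + 0.1635·13.52 + 0.2255·13.91 ≈ 10.5382...
→ 10.54.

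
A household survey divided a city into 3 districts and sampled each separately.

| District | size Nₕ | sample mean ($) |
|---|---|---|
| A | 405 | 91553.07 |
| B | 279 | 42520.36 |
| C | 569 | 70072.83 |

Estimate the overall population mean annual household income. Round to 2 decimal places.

N = 1253; weights Wₕ = Nₕ/N = (0.3232, 0.2227, 0.4541).
x̄_st = Σ Wₕ·x̄ₕ = 0.3232·91553.07 + 0.2227·42520.36 + 0.4541·70072.83 ≈ 70880.7774...
→ 70880.78.

70880.78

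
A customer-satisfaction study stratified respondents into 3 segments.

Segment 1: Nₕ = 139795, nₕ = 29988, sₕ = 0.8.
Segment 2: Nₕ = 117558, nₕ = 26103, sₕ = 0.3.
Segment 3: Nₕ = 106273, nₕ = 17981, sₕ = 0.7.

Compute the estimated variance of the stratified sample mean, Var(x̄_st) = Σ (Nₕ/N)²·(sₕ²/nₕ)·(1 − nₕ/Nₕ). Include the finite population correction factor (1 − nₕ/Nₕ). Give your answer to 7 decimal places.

0.0000047

N = 363626; Wₕ = Nₕ/N.
segment 1: (139795/363626)²·0.8²/29988·(1 − 29988/139795) = 0.0000024777
segment 2: (117558/363626)²·0.3²/26103·(1 − 26103/117558) = 0.0000002804
segment 3: (106273/363626)²·0.7²/17981·(1 − 17981/106273) = 0.0000019338
Sum = 0.0000046918 → 0.0000047.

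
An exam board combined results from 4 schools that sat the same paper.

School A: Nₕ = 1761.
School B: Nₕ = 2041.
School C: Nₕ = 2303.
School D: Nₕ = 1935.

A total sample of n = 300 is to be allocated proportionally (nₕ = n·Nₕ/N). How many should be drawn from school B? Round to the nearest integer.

76

Share of school B = 2041/8040 = 0.25386.
Allocate 300 × 0.25386 = 76.157... → 76.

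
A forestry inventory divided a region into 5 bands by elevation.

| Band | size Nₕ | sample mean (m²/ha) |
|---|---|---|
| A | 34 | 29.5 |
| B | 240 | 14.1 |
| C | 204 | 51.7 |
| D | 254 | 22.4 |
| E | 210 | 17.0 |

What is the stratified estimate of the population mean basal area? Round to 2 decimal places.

25.68

x̄_st = (Σ Nₕx̄ₕ) / (Σ Nₕ) = (34·29.5 + 240·14.1 + 204·51.7 + 254·22.4 + 210·17.0) / 942
= 24193.4 / 942 = 25.6830... → 25.68.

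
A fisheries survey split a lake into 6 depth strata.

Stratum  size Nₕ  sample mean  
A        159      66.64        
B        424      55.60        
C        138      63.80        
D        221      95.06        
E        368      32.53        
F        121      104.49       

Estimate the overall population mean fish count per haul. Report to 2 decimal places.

N = 159 + 424 + 138 + 221 + 368 + 121 = 1431.
Weight each subgroup mean by Nₕ/N and sum.
Σ Nₕx̄ₕ = 159·66.64 + 424·55.60 + 138·63.80 + 221·95.06 + 368·32.53 + 121·104.49 = 10595.76 + 23574.4 + 8804.4 + 21008.26 + 11971.04 + 12643.29 = 88597.15.
Divide by N: 88597.15 / 1431 = 61.9128... → 61.91.

61.91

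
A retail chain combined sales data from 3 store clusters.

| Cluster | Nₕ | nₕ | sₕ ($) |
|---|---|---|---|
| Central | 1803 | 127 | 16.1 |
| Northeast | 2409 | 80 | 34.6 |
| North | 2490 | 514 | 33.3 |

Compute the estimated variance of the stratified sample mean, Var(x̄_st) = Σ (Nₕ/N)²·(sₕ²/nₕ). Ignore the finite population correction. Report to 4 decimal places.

2.3789

N = 6702. Term for each stratum: Wₕ²sₕ²/nₕ.
Var(x̄_st) = 0.1477171 + 1.9334234 + 0.2977935 = 2.3789339 → 2.3789.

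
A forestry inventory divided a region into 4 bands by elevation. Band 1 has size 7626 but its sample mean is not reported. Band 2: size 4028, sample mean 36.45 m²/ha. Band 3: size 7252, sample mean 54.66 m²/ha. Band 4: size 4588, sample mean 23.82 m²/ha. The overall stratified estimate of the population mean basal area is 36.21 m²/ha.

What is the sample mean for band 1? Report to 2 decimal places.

N = 7626 + 4028 + 7252 + 4588 = 23494.
Overall total = μ·N = 36.21·23494 = 850717.74.
Subtract the known strata: 4028·36.45 + 7252·54.66 + 4588·23.82 = 652501.08.
Remaining total for band 1: 850717.74 − 652501.08 = 198216.66.
Divide by its size: 198216.66 / 7626 = 25.9922... → 25.99.

25.99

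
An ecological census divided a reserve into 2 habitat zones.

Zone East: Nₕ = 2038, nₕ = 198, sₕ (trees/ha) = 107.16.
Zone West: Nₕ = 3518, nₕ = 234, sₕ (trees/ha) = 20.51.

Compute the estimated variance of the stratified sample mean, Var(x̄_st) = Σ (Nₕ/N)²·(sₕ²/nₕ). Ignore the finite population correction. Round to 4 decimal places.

8.5242

N = 5556. Term for each stratum: Wₕ²sₕ²/nₕ.
Var(x̄_st) = 7.8034042 + 0.7207467 = 8.5241509 → 8.5242.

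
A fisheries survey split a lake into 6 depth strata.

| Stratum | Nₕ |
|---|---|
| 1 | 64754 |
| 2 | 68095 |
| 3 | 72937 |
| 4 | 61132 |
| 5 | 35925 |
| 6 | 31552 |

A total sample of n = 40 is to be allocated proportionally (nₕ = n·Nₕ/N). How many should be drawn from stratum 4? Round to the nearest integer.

7

N = 64754 + 68095 + 72937 + 61132 + 35925 + 31552 = 334395.
n_4 = 40·61132/334395 = 7.313... → 7.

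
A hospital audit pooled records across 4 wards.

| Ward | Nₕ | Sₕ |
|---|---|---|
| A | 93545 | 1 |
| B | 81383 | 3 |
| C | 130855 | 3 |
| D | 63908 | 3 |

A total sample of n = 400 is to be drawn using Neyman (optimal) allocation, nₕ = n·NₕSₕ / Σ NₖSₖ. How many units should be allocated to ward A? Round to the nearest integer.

Σ NₕSₕ = 93545·1 + 81383·3 + 130855·3 + 63908·3 = 921983.
Share for A: 93545/921983 = 0.10146.
n_A = 400 × 0.10146 = 40.584... → 41.

41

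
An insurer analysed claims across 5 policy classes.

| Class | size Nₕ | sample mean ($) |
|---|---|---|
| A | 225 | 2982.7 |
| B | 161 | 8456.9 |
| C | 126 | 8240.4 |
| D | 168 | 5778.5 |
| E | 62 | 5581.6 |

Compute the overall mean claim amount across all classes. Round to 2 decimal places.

5913.49

N = 742; weights Wₕ = Nₕ/N = (0.3032, 0.2170, 0.1698, 0.2264, 0.0836).
x̄_st = Σ Wₕ·x̄ₕ = 0.3032·2982.7 + 0.2170·8456.9 + 0.1698·8240.4 + 0.2264·5778.5 + 0.0836·5581.6 ≈ 5913.4852...
→ 5913.49.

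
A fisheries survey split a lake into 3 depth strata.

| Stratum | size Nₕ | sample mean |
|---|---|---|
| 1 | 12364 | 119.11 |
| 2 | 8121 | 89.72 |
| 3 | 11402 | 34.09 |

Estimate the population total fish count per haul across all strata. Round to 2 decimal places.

2589986.34

1: 12364·119.11 = 1472676.04
2: 8121·89.72 = 728616.12
3: 11402·34.09 = 388694.18
τ̂ = Σ Nₕx̄ₕ = 2589986.34.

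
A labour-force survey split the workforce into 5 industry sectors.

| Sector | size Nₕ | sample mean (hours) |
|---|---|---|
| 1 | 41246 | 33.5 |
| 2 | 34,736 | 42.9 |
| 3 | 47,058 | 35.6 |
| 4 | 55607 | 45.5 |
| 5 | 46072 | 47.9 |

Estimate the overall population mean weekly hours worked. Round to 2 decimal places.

41.31

x̄_st = (Σ Nₕx̄ₕ) / (Σ Nₕ) = (41246·33.5 + 34736·42.9 + 47058·35.6 + 55607·45.5 + 46072·47.9) / 224719
= 9284147.5 / 224719 = 41.3145... → 41.31.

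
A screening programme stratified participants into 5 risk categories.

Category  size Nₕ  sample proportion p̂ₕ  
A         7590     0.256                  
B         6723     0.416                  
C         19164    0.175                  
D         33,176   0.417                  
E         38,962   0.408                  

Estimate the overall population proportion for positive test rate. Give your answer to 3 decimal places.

N = 7590 + 6723 + 19164 + 33176 + 38962 = 105615.
Overall proportion = Σ (Nₕ/N)·p̂ₕ.
Σ Nₕp̂ₕ = 1943.04 + 2796.768 + 3353.7 + 13834.392 + 15896.496 = 37824.396.
37824.396 / 105615 = 0.35813... → 0.358.

0.358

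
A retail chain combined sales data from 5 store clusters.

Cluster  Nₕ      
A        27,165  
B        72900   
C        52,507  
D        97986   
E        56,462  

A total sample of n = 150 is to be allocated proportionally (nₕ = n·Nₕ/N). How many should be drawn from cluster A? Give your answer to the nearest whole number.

13

Share of cluster A = 27165/307020 = 0.08848.
Allocate 150 × 0.08848 = 13.272... → 13.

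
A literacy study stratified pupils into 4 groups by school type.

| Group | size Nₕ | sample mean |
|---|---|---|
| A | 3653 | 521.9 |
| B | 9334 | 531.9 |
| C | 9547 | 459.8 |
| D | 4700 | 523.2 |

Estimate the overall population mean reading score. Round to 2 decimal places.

N = 3653 + 9334 + 9547 + 4700 = 27234.
The stratified mean weights each stratum mean by its population share Nₕ/N.
Σ Nₕx̄ₕ = 3653·521.9 + 9334·531.9 + 9547·459.8 + 4700·523.2 = 1906500.7 + 4964754.6 + 4389710.6 + 2459040 = 13720005.9.
Divide by N: 13720005.9 / 27234 = 503.7823... → 503.78.

503.78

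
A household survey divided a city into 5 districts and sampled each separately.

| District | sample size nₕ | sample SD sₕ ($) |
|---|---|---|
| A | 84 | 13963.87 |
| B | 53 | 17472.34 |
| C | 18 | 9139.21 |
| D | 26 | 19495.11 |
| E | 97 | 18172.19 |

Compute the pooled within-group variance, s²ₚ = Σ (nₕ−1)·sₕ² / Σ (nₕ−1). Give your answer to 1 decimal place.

Degrees of freedom: 83 + 52 + 17 + 25 + 96 = 273.
Σ(nₕ−1)sₕ² = 83·194989665.3769 + 52·305282665.0756 + 17·83525159.4241 + 25·380059313.9121 + 96·330228489.3961 = 74682186350.2517.
s²ₚ = 74682186350.2517 / 273 = 273561122.162... → 273561122.2.

273561122.2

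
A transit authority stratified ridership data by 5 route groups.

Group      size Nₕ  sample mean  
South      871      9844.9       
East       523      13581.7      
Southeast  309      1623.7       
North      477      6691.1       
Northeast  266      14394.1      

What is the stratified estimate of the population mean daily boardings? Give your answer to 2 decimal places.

N = 871 + 523 + 309 + 477 + 266 = 2446.
Overall mean = Σ (Nₕ/N)·x̄ₕ — weight by population share, not a simple average.
Σ Nₕx̄ₕ = 871·9844.9 + 523·13581.7 + 309·1623.7 + 477·6691.1 + 266·14394.1 = 8574907.9 + 7103229.1 + 501723.3 + 3191654.7 + 3828830.6 = 23200345.6.
Divide by N: 23200345.6 / 2446 = 9485.0146... → 9485.01.

9485.01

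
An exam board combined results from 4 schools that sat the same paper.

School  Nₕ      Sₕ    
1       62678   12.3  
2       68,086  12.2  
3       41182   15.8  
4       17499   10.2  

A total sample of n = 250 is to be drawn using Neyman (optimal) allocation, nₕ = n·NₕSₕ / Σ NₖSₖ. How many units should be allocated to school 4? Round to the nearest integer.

Σ NₕSₕ = 62678·12.3 + 68086·12.2 + 41182·15.8 + 17499·10.2 = 2430754.
Share for 4: 178489.8/2430754 = 0.07343.
n_4 = 250 × 0.07343 = 18.357... → 18.

18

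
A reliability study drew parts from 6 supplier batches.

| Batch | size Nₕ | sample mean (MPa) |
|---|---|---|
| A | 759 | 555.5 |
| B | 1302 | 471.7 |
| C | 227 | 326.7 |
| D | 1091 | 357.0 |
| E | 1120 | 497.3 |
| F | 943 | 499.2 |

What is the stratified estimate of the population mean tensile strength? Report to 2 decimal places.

464.38

N = 5442; weights Wₕ = Nₕ/N = (0.1395, 0.2393, 0.0417, 0.2005, 0.2058, 0.1733).
x̄_st = Σ Wₕ·x̄ₕ = 0.1395·555.5 + 0.2393·471.7 + 0.0417·326.7 + 0.2005·357.0 + 0.2058·497.3 + 0.1733·499.2 ≈ 464.3784...
→ 464.38.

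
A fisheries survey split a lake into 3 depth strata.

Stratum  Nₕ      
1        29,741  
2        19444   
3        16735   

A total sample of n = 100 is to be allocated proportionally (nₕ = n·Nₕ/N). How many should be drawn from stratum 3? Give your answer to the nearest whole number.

25

Share of stratum 3 = 16735/65920 = 0.25387.
Allocate 100 × 0.25387 = 25.387... → 25.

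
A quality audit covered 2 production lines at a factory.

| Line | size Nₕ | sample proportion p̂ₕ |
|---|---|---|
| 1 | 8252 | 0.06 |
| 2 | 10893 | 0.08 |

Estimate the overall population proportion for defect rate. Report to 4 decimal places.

N = 8252 + 10893 = 19145.
Overall proportion = Σ (Nₕ/N)·p̂ₕ.
Σ Nₕp̂ₕ = 495.12 + 871.44 = 1366.56.
1366.56 / 19145 = 0.071379... → 0.0714.

0.0714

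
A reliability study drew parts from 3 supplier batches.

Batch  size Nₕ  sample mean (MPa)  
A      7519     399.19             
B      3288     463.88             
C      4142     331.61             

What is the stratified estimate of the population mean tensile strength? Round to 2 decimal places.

394.69

N = 7519 + 3288 + 4142 = 14949.
Overall mean = Σ (Nₕ/N)·x̄ₕ — weight by population share, not a simple average.
Σ Nₕx̄ₕ = 7519·399.19 + 3288·463.88 + 4142·331.61 = 3001509.61 + 1525237.44 + 1373528.62 = 5900275.67.
Divide by N: 5900275.67 / 14949 = 394.6937... → 394.69.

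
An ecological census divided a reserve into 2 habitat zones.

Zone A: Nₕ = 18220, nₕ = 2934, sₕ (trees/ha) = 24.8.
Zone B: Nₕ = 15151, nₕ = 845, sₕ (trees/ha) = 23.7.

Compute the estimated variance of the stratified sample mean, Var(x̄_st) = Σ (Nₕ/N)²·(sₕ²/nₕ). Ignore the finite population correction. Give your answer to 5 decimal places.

N = 33371; Wₕ = Nₕ/N.
zone A: (18220/33371)²·24.8²/2934 = 0.06248871
zone B: (15151/33371)²·23.7²/845 = 0.13702005
Sum = 0.19950876 → 0.19951.

0.19951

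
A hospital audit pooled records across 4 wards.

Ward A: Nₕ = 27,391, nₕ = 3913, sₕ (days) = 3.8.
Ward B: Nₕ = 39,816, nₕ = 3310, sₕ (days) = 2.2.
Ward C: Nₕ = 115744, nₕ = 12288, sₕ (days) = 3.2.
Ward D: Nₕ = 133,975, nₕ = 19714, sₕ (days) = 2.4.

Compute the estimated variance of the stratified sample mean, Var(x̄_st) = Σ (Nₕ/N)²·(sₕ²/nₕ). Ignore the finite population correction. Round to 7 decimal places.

N = 316926. Term for each stratum: Wₕ²sₕ²/nₕ.
Var(x̄_st) = 0.0000275650 + 0.0000230790 + 0.0001111476 + 0.0000522131 = 0.0002140046 → 0.0002140.

0.0002140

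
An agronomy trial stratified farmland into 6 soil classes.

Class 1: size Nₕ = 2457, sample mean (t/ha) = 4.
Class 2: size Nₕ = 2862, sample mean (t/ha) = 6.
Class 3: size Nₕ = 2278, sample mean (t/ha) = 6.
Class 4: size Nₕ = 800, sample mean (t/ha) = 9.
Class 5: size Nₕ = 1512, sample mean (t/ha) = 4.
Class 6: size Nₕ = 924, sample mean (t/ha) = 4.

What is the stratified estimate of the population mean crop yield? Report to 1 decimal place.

5.3

x̄_st = (Σ Nₕx̄ₕ) / (Σ Nₕ) = (2457·4 + 2862·6 + 2278·6 + 800·9 + 1512·4 + 924·4) / 10833
= 57612 / 10833 = 5.318... → 5.3.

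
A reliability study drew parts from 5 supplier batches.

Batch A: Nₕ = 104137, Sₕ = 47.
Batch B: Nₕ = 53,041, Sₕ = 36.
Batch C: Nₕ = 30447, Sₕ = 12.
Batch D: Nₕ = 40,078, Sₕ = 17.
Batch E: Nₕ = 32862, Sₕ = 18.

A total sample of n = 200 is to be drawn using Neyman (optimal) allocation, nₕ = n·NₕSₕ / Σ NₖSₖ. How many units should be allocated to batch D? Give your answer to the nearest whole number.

Σ NₕSₕ = 104137·47 + 53041·36 + 30447·12 + 40078·17 + 32862·18 = 8442121.
Share for D: 681326/8442121 = 0.08071.
n_D = 200 × 0.08071 = 16.141... → 16.

16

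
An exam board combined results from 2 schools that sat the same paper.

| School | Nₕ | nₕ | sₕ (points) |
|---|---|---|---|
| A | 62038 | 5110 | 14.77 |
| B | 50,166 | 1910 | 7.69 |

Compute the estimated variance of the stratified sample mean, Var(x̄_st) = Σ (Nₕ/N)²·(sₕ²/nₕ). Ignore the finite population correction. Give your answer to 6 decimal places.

0.019240

N = 112204. Term for each stratum: Wₕ²sₕ²/nₕ.
Var(x̄_st) = 0.013050856 + 0.006189016 = 0.019239871 → 0.019240.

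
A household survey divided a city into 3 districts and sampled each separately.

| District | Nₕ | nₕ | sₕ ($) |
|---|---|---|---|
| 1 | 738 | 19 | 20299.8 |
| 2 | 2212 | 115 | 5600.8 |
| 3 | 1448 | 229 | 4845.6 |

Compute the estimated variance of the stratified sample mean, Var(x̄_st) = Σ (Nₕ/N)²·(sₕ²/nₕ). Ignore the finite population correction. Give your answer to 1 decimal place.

690822.5

N = 4398. Term for each stratum: Wₕ²sₕ²/nₕ.
Var(x̄_st) = 610706.0057 + 69002.0644 + 11114.4074 = 690822.4776 → 690822.5.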